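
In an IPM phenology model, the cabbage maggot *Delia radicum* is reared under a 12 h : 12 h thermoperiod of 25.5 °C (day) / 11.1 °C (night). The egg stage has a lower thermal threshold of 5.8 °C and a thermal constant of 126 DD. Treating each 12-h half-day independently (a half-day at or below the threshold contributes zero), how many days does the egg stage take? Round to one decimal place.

Day half: max(0, 25.5 − 5.8) × 0.5 = 19.7 × 0.5 = 9.85 DD.
Night half: max(0, 11.1 − 5.8) × 0.5 = 5.3 × 0.5 = 2.65 DD.
Per 24 h: 12.50 DD/day.
Duration = 126 / 12.50 = 10.080 ≈ 10.1 days.

10.1 days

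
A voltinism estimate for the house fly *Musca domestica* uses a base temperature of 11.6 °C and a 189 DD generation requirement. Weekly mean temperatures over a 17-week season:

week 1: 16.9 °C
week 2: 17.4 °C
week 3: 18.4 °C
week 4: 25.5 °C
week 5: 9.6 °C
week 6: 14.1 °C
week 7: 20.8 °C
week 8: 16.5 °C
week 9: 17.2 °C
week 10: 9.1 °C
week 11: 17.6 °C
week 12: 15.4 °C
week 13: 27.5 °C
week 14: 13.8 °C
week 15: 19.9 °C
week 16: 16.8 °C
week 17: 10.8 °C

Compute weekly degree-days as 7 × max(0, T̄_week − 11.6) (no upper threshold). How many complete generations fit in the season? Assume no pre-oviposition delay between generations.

3 generations

Weekly DD (7 × max(0, T̄ − 11.6)): 37.1, 40.6, 47.6, 97.3, 0.0, 17.5, 64.4, 34.3, 39.2, 0.0, 42.0, 26.6, 111.3, 15.4, 58.1, 36.4, 0.0.
Season total = 667.8 DD.
Complete generations = ⌊667.8 / 189⌋ = 3.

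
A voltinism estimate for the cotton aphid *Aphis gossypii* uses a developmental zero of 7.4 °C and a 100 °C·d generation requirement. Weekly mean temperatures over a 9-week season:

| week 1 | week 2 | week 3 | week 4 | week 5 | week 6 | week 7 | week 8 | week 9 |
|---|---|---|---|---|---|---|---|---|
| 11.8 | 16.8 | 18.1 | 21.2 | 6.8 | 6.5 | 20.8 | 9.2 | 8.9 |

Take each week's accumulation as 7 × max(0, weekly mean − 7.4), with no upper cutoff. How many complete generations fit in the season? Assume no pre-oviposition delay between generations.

Weekly DD (7 × max(0, T̄ − 7.4)): 30.8, 65.8, 74.9, 96.6, 0.0, 0.0, 93.8, 12.6, 10.5.
Season total = 385.0 DD.
Complete generations = ⌊385.0 / 100⌋ = 3.

3 generations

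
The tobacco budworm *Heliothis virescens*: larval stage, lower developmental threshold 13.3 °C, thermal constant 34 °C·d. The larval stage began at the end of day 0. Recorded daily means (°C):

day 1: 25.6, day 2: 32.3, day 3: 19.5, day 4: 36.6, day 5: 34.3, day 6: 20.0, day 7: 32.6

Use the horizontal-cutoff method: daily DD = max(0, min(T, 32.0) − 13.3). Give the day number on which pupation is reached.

day 3

Daily DD above 13.3 °C (capped at 18.7): 12.3, 18.7, 6.2, 18.7, 18.7, 6.7, 18.7.
Cumulative: 12.3, 31.0, 37.2, 55.9, 74.6, 81.3, 100.0.
The total first reaches 34 DD on day 3.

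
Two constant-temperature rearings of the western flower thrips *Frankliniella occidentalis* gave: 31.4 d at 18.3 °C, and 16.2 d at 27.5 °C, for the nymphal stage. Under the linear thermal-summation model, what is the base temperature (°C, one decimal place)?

8.5 °C

Equal thermal constants: D₁(T₁ − T_b) = D₂(T₂ − T_b).
31.4·(18.3 − T_b) = 16.2·(27.5 − T_b)
T_b = (31.4·18.3 − 16.2·27.5) / (31.4 − 16.2) = 129.12 / 15.2 = 8.495 °C ≈ 8.5 °C.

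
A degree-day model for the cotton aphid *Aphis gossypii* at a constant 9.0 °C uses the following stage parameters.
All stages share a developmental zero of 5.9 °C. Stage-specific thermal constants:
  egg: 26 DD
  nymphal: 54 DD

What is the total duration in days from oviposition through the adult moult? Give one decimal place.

25.8 days

Daily accumulation at 9.0 °C = 9.0 − 5.9 = 3.1 DD/day.
Total K = 26 + 54 = 80 DD.
Total duration = 80 / 3.1 = 25.806 ≈ 25.8 days.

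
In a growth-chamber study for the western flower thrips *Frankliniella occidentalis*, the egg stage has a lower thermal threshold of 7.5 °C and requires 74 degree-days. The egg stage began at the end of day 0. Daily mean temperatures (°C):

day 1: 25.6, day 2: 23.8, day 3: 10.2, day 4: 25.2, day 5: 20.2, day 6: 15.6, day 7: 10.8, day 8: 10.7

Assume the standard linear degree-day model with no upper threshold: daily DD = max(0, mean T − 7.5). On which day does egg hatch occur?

Daily DD above 7.5 °C: 18.1, 16.3, 2.7, 17.7, 12.7, 8.1, 3.3, 3.2.
Cumulative: 18.1, 34.4, 37.1, 54.8, 67.5, 75.6, 78.9, 82.1.
The total first reaches 74 DD on day 6.

day 6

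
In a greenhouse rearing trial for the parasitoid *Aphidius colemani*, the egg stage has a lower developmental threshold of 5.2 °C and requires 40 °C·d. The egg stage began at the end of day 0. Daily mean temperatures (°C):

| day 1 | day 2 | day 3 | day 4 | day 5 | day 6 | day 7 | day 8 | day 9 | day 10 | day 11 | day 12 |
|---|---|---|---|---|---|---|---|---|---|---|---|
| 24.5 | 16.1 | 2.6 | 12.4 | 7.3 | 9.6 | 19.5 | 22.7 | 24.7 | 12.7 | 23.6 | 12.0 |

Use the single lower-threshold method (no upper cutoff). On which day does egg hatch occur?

day 6

Daily DD above 5.2 °C: 19.3, 10.9, 0.0, 7.2, 2.1, 4.4, 14.3, 17.5, 19.5, 7.5, 18.4, 6.8.
Cumulative: 19.3, 30.2, 30.2, 37.4, 39.5, 43.9, 58.2, 75.7, 95.2, 102.7, 121.1, 127.9.
The total first reaches 40 DD on day 6.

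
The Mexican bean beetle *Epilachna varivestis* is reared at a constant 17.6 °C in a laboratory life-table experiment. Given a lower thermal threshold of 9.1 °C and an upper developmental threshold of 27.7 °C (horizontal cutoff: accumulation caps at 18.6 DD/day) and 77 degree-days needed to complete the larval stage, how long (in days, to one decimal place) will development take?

Daily accumulation = 17.6 − 9.1 = 8.5 DD/day.
Duration = 77 / 8.5 = 9.059 ≈ 9.1 days.

9.1 days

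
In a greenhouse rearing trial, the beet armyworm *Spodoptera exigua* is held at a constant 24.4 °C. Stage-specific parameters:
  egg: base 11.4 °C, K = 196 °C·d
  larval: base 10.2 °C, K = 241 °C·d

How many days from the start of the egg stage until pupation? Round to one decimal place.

32.0 days

egg: 196 / (24.4 − 11.4) = 196 / 13.0 = 15.077 d.
larval: 241 / (24.4 − 10.2) = 241 / 14.2 = 16.972 d.
Sum = 32.049 ≈ 32.0 days.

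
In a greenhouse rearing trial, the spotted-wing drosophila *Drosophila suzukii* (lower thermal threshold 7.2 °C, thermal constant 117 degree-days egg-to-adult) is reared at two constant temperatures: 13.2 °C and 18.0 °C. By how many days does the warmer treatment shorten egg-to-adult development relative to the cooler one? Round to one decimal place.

8.7 days

At 13.2 °C: 117 / (13.2 − 7.2) = 117 / 6.0 = 19.500 d.
At 18.0 °C: 117 / (18.0 − 7.2) = 117 / 10.8 = 10.833 d.
Difference = |19.500 − 10.833| = 8.667 ≈ 8.7 days.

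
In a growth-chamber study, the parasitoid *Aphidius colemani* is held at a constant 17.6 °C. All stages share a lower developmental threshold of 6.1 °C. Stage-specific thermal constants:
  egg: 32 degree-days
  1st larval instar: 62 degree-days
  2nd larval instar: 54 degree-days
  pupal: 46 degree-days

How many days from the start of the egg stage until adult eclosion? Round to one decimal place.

Daily accumulation at 17.6 °C = 17.6 − 6.1 = 11.5 DD/day.
Total K = 32 + 62 + 54 + 46 = 194 DD.
Total duration = 194 / 11.5 = 16.870 ≈ 16.9 days.

16.9 days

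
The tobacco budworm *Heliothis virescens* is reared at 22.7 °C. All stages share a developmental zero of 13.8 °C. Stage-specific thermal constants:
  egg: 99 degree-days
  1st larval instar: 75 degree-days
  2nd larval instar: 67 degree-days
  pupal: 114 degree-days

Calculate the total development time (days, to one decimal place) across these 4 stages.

39.9 days

Daily accumulation at 22.7 °C = 22.7 − 13.8 = 8.9 DD/day.
Total K = 99 + 75 + 67 + 114 = 355 DD.
Total duration = 355 / 8.9 = 39.888 ≈ 39.9 days.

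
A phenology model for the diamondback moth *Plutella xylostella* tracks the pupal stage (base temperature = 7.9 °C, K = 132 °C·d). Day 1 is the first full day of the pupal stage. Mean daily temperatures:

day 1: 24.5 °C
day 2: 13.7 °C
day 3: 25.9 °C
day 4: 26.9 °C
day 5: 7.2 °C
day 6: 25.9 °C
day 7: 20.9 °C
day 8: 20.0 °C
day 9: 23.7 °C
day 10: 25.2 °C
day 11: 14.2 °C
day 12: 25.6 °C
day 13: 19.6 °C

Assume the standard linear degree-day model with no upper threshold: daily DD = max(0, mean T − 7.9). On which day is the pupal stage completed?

day 10

Daily DD above 7.9 °C: 16.6, 5.8, 18.0, 19.0, 0.0, 18.0, 13.0, 12.1, 15.8, 17.3, 6.3, 17.7, 11.7.
Cumulative: 16.6, 22.4, 40.4, 59.4, 59.4, 77.4, 90.4, 102.5, 118.3, 135.6, 141.9, 159.6, 171.3.
The total first reaches 132 DD on day 10.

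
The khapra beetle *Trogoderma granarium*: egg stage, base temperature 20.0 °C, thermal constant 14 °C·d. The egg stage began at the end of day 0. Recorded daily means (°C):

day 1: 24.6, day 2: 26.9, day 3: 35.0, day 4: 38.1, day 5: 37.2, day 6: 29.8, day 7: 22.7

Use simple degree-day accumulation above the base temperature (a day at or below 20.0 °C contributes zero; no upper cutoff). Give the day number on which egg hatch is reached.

Daily DD above 20.0 °C: 4.6, 6.9, 15.0, 18.1, 17.2, 9.8, 2.7.
Cumulative: 4.6, 11.5, 26.5, 44.6, 61.8, 71.6, 74.3.
The total first reaches 14 DD on day 3.

day 3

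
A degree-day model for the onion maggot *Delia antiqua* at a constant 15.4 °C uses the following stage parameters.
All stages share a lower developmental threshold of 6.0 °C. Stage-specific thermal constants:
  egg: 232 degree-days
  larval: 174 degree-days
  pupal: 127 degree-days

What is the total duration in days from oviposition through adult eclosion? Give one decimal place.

56.7 days

Daily accumulation at 15.4 °C = 15.4 − 6.0 = 9.4 DD/day.
Total K = 232 + 174 + 127 = 533 DD.
Total duration = 533 / 9.4 = 56.702 ≈ 56.7 days.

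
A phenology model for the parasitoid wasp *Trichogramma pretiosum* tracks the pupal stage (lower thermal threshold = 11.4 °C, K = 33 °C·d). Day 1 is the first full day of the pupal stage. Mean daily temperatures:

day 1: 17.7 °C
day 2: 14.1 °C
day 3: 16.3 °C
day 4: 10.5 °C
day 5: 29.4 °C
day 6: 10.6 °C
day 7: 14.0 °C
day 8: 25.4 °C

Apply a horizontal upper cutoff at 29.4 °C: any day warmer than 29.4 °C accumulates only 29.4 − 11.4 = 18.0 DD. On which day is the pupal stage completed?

day 7

Daily DD above 11.4 °C (capped at 18.0): 6.3, 2.7, 4.9, 0.0, 18.0, 0.0, 2.6, 14.0.
Cumulative: 6.3, 9.0, 13.9, 13.9, 31.9, 31.9, 34.5, 48.5.
The total first reaches 33 DD on day 7.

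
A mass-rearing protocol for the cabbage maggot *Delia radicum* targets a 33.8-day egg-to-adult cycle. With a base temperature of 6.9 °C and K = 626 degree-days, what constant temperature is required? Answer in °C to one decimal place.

25.4 °C

Required daily accumulation = 626 / 33.8 = 18.521 DD/day.
T = T_base + 18.521 = 6.9 + 18.521 = 25.421 ≈ 25.4 °C.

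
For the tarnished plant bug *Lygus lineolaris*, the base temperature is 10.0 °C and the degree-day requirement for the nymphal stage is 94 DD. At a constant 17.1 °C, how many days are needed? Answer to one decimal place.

Daily accumulation = 17.1 − 10.0 = 7.1 DD/day.
Duration = 94 / 7.1 = 13.239 ≈ 13.2 days.

13.2 days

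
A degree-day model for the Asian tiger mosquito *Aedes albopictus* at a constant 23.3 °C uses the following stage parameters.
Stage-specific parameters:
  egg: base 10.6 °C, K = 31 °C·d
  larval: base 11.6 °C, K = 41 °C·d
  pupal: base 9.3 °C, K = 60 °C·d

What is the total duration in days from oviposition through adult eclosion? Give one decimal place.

10.2 days

egg: 31 / (23.3 − 10.6) = 31 / 12.7 = 2.441 d.
larval: 41 / (23.3 − 11.6) = 41 / 11.7 = 3.504 d.
pupal: 60 / (23.3 − 9.3) = 60 / 14.0 = 4.286 d.
Sum = 10.231 ≈ 10.2 days.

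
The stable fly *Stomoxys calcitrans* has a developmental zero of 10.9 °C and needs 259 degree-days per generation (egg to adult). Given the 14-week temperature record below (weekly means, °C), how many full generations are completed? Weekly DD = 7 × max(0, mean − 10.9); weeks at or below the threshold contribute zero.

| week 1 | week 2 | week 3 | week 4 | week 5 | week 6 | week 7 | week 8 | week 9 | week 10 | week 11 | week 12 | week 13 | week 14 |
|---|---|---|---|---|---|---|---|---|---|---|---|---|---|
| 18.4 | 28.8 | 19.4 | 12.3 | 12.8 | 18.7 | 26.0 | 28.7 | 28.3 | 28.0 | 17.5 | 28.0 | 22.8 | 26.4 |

Weekly DD (7 × max(0, T̄ − 10.9)): 52.5, 125.3, 59.5, 9.8, 13.3, 54.6, 105.7, 124.6, 121.8, 119.7, 46.2, 119.7, 83.3, 108.5.
Season total = 1144.5 DD.
Complete generations = ⌊1144.5 / 259⌋ = 4.

4 generations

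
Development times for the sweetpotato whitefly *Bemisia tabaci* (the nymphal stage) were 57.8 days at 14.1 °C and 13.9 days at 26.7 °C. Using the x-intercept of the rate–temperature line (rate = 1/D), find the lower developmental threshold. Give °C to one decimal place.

Equal thermal constants: D₁(T₁ − T_b) = D₂(T₂ − T_b).
57.8·(14.1 − T_b) = 13.9·(26.7 − T_b)
T_b = (57.8·14.1 − 13.9·26.7) / (57.8 − 13.9) = 443.85 / 43.9 = 10.110 °C ≈ 10.1 °C.

10.1 °C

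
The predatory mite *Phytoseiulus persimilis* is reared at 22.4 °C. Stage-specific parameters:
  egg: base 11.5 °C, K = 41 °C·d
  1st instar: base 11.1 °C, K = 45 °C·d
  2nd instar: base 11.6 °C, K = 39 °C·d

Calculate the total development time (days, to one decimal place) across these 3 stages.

11.4 days

egg: 41 / (22.4 − 11.5) = 41 / 10.9 = 3.761 d.
1st instar: 45 / (22.4 − 11.1) = 45 / 11.3 = 3.982 d.
2nd instar: 39 / (22.4 − 11.6) = 39 / 10.8 = 3.611 d.
Sum = 11.355 ≈ 11.4 days.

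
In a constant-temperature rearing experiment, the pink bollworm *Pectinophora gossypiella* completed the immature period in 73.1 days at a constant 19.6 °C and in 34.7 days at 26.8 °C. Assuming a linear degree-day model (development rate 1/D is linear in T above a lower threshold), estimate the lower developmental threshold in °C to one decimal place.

Equal thermal constants: D₁(T₁ − T_b) = D₂(T₂ − T_b).
73.1·(19.6 − T_b) = 34.7·(26.8 − T_b)
T_b = (73.1·19.6 − 34.7·26.8) / (73.1 − 34.7) = 502.80 / 38.4 = 13.094 °C ≈ 13.1 °C.

13.1 °C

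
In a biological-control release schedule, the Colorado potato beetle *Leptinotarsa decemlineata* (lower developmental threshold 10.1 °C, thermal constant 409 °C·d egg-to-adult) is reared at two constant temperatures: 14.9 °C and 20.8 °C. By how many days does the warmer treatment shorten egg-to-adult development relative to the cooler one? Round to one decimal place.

47.0 days

At 14.9 °C: 409 / (14.9 − 10.1) = 409 / 4.8 = 85.208 d.
At 20.8 °C: 409 / (20.8 − 10.1) = 409 / 10.7 = 38.224 d.
Difference = |85.208 − 38.224| = 46.984 ≈ 47.0 days.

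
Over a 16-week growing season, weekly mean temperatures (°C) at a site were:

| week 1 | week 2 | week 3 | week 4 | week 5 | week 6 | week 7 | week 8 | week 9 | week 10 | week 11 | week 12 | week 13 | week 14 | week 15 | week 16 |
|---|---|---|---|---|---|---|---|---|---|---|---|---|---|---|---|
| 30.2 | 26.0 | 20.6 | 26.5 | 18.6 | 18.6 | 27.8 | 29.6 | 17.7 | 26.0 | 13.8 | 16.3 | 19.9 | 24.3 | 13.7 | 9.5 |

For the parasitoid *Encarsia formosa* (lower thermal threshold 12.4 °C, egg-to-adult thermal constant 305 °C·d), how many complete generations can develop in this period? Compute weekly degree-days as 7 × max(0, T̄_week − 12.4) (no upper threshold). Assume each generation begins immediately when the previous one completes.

Weekly DD (7 × max(0, T̄ − 12.4)): 124.6, 95.2, 57.4, 98.7, 43.4, 43.4, 107.8, 120.4, 37.1, 95.2, 9.8, 27.3, 52.5, 83.3, 9.1, 0.0.
Season total = 1005.2 DD.
Complete generations = ⌊1005.2 / 305⌋ = 3.

3 generations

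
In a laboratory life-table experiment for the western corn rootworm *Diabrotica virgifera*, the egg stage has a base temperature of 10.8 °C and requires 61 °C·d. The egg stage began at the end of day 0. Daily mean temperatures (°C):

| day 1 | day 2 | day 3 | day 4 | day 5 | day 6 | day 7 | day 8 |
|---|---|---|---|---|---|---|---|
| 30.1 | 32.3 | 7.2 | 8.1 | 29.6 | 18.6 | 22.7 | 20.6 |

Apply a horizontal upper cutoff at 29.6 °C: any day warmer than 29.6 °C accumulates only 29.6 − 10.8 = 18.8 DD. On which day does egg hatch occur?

day 6

Daily DD above 10.8 °C (capped at 18.8): 18.8, 18.8, 0.0, 0.0, 18.8, 7.8, 11.9, 9.8.
Cumulative: 18.8, 37.6, 37.6, 37.6, 56.4, 64.2, 76.1, 85.9.
The total first reaches 61 DD on day 6.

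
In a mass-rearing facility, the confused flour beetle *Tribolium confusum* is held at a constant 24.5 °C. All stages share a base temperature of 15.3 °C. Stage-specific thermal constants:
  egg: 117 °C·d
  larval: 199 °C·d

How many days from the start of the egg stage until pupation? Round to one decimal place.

34.3 days

Daily accumulation at 24.5 °C = 24.5 − 15.3 = 9.2 DD/day.
Total K = 117 + 199 = 316 DD.
Total duration = 316 / 9.2 = 34.348 ≈ 34.3 days.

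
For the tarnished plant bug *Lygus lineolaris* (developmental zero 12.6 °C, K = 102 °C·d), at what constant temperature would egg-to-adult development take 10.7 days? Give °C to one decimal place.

22.1 °C

Required daily accumulation = 102 / 10.7 = 9.533 DD/day.
T = T_base + 9.533 = 12.6 + 9.533 = 22.133 ≈ 22.1 °C.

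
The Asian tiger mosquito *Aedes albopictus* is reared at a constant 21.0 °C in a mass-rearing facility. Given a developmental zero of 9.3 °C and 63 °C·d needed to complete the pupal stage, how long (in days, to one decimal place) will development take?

5.4 days

Daily accumulation = 21.0 − 9.3 = 11.7 DD/day.
Duration = 63 / 11.7 = 5.385 ≈ 5.4 days.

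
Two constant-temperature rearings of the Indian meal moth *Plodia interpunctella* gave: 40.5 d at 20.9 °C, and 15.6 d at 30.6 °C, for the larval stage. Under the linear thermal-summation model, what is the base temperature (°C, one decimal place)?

Equal thermal constants: D₁(T₁ − T_b) = D₂(T₂ − T_b).
40.5·(20.9 − T_b) = 15.6·(30.6 − T_b)
T_b = (40.5·20.9 − 15.6·30.6) / (40.5 − 15.6) = 369.09 / 24.9 = 14.823 °C ≈ 14.8 °C.

14.8 °C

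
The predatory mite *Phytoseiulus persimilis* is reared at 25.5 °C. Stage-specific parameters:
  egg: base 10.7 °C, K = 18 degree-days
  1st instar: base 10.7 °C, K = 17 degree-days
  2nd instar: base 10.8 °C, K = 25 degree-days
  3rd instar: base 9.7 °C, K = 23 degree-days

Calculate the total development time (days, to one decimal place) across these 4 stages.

5.5 days

egg: 18 / (25.5 − 10.7) = 18 / 14.8 = 1.216 d.
1st instar: 17 / (25.5 − 10.7) = 17 / 14.8 = 1.149 d.
2nd instar: 25 / (25.5 − 10.8) = 25 / 14.7 = 1.701 d.
3rd instar: 23 / (25.5 − 9.7) = 23 / 15.8 = 1.456 d.
Sum = 5.521 ≈ 5.5 days.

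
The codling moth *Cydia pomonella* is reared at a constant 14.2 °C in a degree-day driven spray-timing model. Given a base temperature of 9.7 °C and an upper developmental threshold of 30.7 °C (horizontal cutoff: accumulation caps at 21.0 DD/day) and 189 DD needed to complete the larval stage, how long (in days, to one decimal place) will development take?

42.0 days

Daily accumulation = 14.2 − 9.7 = 4.5 DD/day.
Duration = 189 / 4.5 = 42.000 ≈ 42.0 days.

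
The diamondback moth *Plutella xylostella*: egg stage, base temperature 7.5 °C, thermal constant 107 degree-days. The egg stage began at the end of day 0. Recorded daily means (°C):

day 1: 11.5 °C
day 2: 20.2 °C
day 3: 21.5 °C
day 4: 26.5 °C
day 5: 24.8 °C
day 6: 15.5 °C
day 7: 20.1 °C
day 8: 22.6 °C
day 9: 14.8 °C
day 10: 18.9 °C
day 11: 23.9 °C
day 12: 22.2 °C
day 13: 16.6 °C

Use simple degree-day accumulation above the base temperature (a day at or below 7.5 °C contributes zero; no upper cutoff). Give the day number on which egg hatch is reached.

day 9

Daily DD above 7.5 °C: 4.0, 12.7, 14.0, 19.0, 17.3, 8.0, 12.6, 15.1, 7.3, 11.4, 16.4, 14.7, 9.1.
Cumulative: 4.0, 16.7, 30.7, 49.7, 67.0, 75.0, 87.6, 102.7, 110.0, 121.4, 137.8, 152.5, 161.6.
The total first reaches 107 DD on day 9.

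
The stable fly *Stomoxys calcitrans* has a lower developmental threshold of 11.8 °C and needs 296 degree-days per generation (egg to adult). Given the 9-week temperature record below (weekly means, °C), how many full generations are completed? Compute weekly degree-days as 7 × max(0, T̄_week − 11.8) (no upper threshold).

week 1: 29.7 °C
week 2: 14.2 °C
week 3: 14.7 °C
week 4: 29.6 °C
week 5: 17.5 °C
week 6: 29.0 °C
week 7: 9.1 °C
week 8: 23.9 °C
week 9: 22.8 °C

Weekly DD (7 × max(0, T̄ − 11.8)): 125.3, 16.8, 20.3, 124.6, 39.9, 120.4, 0.0, 84.7, 77.0.
Season total = 609.0 DD.
Complete generations = ⌊609.0 / 296⌋ = 2.

2 generations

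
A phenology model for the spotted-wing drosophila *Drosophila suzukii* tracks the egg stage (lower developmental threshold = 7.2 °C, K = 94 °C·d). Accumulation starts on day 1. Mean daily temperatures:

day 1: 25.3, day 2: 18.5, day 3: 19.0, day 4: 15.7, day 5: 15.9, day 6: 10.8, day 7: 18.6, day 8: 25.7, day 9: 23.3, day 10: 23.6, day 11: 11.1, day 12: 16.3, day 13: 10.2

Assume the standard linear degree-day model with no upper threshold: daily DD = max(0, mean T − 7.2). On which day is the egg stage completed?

Daily DD above 7.2 °C: 18.1, 11.3, 11.8, 8.5, 8.7, 3.6, 11.4, 18.5, 16.1, 16.4, 3.9, 9.1, 3.0.
Cumulative: 18.1, 29.4, 41.2, 49.7, 58.4, 62.0, 73.4, 91.9, 108.0, 124.4, 128.3, 137.4, 140.4.
The total first reaches 94 DD on day 9.

day 9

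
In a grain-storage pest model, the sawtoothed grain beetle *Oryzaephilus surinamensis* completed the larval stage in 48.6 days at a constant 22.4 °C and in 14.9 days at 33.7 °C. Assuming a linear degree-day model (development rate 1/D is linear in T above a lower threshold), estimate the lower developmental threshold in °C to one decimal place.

Linear rate model ⇒ the product D·(T − T_b) is constant across temperatures.
48.6·(22.4 − T_b) = 14.9·(33.7 − T_b)
T_b = (48.6·22.4 − 14.9·33.7) / (48.6 − 14.9) = 586.51 / 33.7 = 17.404 °C ≈ 17.4 °C.

17.4 °C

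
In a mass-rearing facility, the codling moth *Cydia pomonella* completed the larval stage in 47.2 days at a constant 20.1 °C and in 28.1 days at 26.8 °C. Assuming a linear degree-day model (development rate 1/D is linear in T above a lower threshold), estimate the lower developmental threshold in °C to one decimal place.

10.2 °C

Equal thermal constants: D₁(T₁ − T_b) = D₂(T₂ − T_b).
47.2·(20.1 − T_b) = 28.1·(26.8 − T_b)
T_b = (47.2·20.1 − 28.1·26.8) / (47.2 − 28.1) = 195.64 / 19.1 = 10.243 °C ≈ 10.2 °C.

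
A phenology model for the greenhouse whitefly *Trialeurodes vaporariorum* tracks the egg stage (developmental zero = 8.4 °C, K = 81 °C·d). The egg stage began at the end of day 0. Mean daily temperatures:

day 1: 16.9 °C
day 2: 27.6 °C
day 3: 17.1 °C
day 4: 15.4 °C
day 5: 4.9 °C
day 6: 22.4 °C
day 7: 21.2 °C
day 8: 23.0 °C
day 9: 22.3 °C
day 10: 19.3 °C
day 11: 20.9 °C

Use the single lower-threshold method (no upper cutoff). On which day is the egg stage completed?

day 8

Daily DD above 8.4 °C: 8.5, 19.2, 8.7, 7.0, 0.0, 14.0, 12.8, 14.6, 13.9, 10.9, 12.5.
Cumulative: 8.5, 27.7, 36.4, 43.4, 43.4, 57.4, 70.2, 84.8, 98.7, 109.6, 122.1.
The total first reaches 81 DD on day 8.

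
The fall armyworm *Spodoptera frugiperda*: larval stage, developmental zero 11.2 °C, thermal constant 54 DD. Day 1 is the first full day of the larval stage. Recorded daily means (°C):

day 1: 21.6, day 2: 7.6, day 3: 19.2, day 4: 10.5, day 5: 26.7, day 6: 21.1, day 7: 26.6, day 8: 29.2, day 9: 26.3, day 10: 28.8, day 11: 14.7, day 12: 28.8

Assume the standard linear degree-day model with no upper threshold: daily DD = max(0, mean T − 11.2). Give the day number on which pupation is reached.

Daily DD above 11.2 °C: 10.4, 0.0, 8.0, 0.0, 15.5, 9.9, 15.4, 18.0, 15.1, 17.6, 3.5, 17.6.
Cumulative: 10.4, 10.4, 18.4, 18.4, 33.9, 43.8, 59.2, 77.2, 92.3, 109.9, 113.4, 131.0.
The total first reaches 54 DD on day 7.

day 7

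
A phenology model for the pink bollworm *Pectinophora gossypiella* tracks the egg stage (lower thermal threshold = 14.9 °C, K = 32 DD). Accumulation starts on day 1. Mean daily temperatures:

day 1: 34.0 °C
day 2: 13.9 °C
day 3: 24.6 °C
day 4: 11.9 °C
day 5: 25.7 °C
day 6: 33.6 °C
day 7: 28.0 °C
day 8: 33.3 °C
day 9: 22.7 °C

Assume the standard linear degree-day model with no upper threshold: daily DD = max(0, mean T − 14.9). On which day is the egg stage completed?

Daily DD above 14.9 °C: 19.1, 0.0, 9.7, 0.0, 10.8, 18.7, 13.1, 18.4, 7.8.
Cumulative: 19.1, 19.1, 28.8, 28.8, 39.6, 58.3, 71.4, 89.8, 97.6.
The total first reaches 32 DD on day 5.

day 5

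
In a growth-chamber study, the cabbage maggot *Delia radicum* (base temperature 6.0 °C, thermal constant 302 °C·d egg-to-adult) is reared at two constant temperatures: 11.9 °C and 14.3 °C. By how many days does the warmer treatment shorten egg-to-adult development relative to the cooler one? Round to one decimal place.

14.8 days

At 11.9 °C: 302 / (11.9 − 6.0) = 302 / 5.9 = 51.186 d.
At 14.3 °C: 302 / (14.3 − 6.0) = 302 / 8.3 = 36.386 d.
Difference = |51.186 − 36.386| = 14.801 ≈ 14.8 days.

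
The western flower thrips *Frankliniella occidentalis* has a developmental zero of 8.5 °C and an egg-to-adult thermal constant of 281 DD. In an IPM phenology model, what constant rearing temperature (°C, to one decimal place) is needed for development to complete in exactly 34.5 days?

Required daily accumulation = 281 / 34.5 = 8.145 DD/day.
T = T_base + 8.145 = 8.5 + 8.145 = 16.645 ≈ 16.6 °C.

16.6 °C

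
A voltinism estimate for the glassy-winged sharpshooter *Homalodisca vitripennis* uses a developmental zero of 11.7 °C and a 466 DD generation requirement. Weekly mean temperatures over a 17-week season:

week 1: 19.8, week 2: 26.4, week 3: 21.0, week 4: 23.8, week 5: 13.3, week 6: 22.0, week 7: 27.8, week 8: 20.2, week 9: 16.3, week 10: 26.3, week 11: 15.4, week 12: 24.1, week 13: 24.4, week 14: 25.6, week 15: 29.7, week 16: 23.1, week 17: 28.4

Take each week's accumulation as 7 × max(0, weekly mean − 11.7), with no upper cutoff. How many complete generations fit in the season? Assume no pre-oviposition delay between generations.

Weekly DD (7 × max(0, T̄ − 11.7)): 56.7, 102.9, 65.1, 84.7, 11.2, 72.1, 112.7, 59.5, 32.2, 102.2, 25.9, 86.8, 88.9, 97.3, 126.0, 79.8, 116.9.
Season total = 1320.9 DD.
Complete generations = ⌊1320.9 / 466⌋ = 2.

2 generations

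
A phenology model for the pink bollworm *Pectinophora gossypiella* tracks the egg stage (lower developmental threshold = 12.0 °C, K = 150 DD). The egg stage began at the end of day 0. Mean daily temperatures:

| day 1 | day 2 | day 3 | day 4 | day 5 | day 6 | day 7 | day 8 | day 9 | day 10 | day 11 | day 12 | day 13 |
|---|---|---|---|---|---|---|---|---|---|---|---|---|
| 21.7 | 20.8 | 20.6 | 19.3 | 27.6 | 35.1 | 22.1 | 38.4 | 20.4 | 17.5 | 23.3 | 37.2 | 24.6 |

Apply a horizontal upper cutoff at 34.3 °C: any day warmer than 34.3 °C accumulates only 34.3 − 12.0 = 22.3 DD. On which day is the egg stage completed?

day 12

Daily DD above 12.0 °C (capped at 22.3): 9.7, 8.8, 8.6, 7.3, 15.6, 22.3, 10.1, 22.3, 8.4, 5.5, 11.3, 22.3, 12.6.
Cumulative: 9.7, 18.5, 27.1, 34.4, 50.0, 72.3, 82.4, 104.7, 113.1, 118.6, 129.9, 152.2, 164.8.
The total first reaches 150 DD on day 12.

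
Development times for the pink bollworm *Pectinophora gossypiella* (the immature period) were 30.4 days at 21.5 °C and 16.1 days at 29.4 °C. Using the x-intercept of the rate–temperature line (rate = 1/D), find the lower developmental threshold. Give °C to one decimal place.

12.6 °C

Under the model K = D·(T − T_b), so D₁·(T₁ − T_b) = D₂·(T₂ − T_b).
30.4·(21.5 − T_b) = 16.1·(29.4 − T_b)
T_b = (30.4·21.5 − 16.1·29.4) / (30.4 − 16.1) = 180.26 / 14.3 = 12.606 °C ≈ 12.6 °C.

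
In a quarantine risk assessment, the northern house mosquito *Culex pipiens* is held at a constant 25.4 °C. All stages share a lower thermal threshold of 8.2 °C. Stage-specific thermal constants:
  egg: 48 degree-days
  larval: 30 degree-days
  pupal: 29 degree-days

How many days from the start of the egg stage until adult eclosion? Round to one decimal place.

6.2 days

Daily accumulation at 25.4 °C = 25.4 − 8.2 = 17.2 DD/day.
Total K = 48 + 30 + 29 = 107 DD.
Total duration = 107 / 17.2 = 6.221 ≈ 6.2 days.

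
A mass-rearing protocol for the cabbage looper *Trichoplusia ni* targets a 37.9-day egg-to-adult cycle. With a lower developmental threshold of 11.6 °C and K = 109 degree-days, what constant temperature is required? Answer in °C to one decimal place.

14.5 °C

Required daily accumulation = 109 / 37.9 = 2.876 DD/day.
T = T_base + 2.876 = 11.6 + 2.876 = 14.476 ≈ 14.5 °C.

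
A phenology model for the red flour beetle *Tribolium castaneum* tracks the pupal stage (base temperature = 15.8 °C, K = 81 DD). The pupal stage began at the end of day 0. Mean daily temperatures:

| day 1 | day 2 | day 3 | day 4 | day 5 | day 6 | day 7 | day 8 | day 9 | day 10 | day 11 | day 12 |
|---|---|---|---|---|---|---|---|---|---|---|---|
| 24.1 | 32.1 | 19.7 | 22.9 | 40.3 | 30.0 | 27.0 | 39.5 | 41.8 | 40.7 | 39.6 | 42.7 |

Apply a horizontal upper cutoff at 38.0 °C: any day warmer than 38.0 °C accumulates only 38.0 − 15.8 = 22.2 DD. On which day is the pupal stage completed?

day 7

Daily DD above 15.8 °C (capped at 22.2): 8.3, 16.3, 3.9, 7.1, 22.2, 14.2, 11.2, 22.2, 22.2, 22.2, 22.2, 22.2.
Cumulative: 8.3, 24.6, 28.5, 35.6, 57.8, 72.0, 83.2, 105.4, 127.6, 149.8, 172.0, 194.2.
The total first reaches 81 DD on day 7.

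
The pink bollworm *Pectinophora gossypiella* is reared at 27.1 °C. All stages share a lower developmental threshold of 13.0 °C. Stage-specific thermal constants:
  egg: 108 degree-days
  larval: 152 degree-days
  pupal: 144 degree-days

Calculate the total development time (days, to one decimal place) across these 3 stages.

28.7 days

Daily accumulation at 27.1 °C = 27.1 − 13.0 = 14.1 DD/day.
Total K = 108 + 152 + 144 = 404 DD.
Total duration = 404 / 14.1 = 28.652 ≈ 28.7 days.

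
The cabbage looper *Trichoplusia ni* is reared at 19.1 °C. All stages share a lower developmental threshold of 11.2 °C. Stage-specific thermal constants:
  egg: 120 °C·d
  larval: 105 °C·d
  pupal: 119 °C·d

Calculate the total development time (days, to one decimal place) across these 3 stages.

43.5 days

Daily accumulation at 19.1 °C = 19.1 − 11.2 = 7.9 DD/day.
Total K = 120 + 105 + 119 = 344 DD.
Total duration = 344 / 7.9 = 43.544 ≈ 43.5 days.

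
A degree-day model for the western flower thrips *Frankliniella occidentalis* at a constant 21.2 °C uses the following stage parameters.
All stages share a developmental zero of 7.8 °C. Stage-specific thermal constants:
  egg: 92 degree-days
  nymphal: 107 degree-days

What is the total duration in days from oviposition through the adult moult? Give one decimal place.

14.9 days

Daily accumulation at 21.2 °C = 21.2 − 7.8 = 13.4 DD/day.
Total K = 92 + 107 = 199 DD.
Total duration = 199 / 13.4 = 14.851 ≈ 14.9 days.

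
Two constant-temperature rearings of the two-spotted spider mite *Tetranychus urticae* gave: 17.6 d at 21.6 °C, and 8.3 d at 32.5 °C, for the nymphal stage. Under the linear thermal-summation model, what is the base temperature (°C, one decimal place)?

Linear rate model ⇒ the product D·(T − T_b) is constant across temperatures.
17.6·(21.6 − T_b) = 8.3·(32.5 − T_b)
T_b = (17.6·21.6 − 8.3·32.5) / (17.6 − 8.3) = 110.41 / 9.3 = 11.872 °C ≈ 11.9 °C.

11.9 °C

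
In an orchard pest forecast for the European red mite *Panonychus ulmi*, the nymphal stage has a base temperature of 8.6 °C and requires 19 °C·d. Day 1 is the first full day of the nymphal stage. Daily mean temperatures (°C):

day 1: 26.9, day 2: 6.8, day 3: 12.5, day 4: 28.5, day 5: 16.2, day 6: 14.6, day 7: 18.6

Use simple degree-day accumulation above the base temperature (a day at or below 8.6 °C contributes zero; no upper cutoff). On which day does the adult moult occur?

Daily DD above 8.6 °C: 18.3, 0.0, 3.9, 19.9, 7.6, 6.0, 10.0.
Cumulative: 18.3, 18.3, 22.2, 42.1, 49.7, 55.7, 65.7.
The total first reaches 19 DD on day 3.

day 3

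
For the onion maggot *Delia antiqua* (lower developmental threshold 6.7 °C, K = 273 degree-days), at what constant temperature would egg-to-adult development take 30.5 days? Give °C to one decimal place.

Required daily accumulation = 273 / 30.5 = 8.951 DD/day.
T = T_base + 8.951 = 6.7 + 8.951 = 15.651 ≈ 15.7 °C.

15.7 °C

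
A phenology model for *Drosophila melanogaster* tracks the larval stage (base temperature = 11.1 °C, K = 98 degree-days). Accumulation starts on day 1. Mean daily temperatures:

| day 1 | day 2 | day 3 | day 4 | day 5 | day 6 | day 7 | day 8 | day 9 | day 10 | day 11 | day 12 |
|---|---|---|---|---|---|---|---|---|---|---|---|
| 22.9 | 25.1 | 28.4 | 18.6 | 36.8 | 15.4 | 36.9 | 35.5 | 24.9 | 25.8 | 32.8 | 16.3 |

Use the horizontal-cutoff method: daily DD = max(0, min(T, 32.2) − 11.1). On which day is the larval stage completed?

day 8

Daily DD above 11.1 °C (capped at 21.1): 11.8, 14.0, 17.3, 7.5, 21.1, 4.3, 21.1, 21.1, 13.8, 14.7, 21.1, 5.2.
Cumulative: 11.8, 25.8, 43.1, 50.6, 71.7, 76.0, 97.1, 118.2, 132.0, 146.7, 167.8, 173.0.
The total first reaches 98 DD on day 8.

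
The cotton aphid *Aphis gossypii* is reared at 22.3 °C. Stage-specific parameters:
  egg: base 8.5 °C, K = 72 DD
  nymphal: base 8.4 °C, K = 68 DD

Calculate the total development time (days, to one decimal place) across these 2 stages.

egg: 72 / (22.3 − 8.5) = 72 / 13.8 = 5.217 d.
nymphal: 68 / (22.3 − 8.4) = 68 / 13.9 = 4.892 d.
Sum = 10.109 ≈ 10.1 days.

10.1 days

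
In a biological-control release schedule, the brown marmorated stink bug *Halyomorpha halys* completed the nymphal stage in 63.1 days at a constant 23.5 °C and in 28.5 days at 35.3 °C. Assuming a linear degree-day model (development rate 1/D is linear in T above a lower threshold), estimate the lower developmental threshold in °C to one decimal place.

13.8 °C

Equal thermal constants: D₁(T₁ − T_b) = D₂(T₂ − T_b).
63.1·(23.5 − T_b) = 28.5·(35.3 − T_b)
T_b = (63.1·23.5 − 28.5·35.3) / (63.1 − 28.5) = 476.80 / 34.6 = 13.780 °C ≈ 13.8 °C.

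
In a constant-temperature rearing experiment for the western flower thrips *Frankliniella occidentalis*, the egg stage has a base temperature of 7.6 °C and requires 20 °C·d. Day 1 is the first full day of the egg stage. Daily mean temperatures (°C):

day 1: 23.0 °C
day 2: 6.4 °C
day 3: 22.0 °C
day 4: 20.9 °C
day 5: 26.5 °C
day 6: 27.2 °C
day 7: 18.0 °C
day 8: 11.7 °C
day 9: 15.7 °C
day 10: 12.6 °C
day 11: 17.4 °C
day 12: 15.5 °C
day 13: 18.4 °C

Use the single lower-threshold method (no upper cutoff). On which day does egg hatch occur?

Daily DD above 7.6 °C: 15.4, 0.0, 14.4, 13.3, 18.9, 19.6, 10.4, 4.1, 8.1, 5.0, 9.8, 7.9, 10.8.
Cumulative: 15.4, 15.4, 29.8, 43.1, 62.0, 81.6, 92.0, 96.1, 104.2, 109.2, 119.0, 126.9, 137.7.
The total first reaches 20 DD on day 3.

day 3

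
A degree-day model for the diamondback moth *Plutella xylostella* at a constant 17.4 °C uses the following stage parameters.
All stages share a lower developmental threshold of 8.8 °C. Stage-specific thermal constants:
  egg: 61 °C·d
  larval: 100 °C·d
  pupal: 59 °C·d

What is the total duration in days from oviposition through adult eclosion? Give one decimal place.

25.6 days

Daily accumulation at 17.4 °C = 17.4 − 8.8 = 8.6 DD/day.
Total K = 61 + 100 + 59 = 220 DD.
Total duration = 220 / 8.6 = 25.581 ≈ 25.6 days.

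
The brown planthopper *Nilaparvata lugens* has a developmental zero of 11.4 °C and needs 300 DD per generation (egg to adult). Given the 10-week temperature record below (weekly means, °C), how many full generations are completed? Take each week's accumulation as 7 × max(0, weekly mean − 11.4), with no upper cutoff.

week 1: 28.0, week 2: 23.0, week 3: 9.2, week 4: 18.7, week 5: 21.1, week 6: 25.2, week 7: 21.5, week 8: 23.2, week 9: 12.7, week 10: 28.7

2 generations

Weekly DD (7 × max(0, T̄ − 11.4)): 116.2, 81.2, 0.0, 51.1, 67.9, 96.6, 70.7, 82.6, 9.1, 121.1.
Season total = 696.5 DD.
Complete generations = ⌊696.5 / 300⌋ = 2.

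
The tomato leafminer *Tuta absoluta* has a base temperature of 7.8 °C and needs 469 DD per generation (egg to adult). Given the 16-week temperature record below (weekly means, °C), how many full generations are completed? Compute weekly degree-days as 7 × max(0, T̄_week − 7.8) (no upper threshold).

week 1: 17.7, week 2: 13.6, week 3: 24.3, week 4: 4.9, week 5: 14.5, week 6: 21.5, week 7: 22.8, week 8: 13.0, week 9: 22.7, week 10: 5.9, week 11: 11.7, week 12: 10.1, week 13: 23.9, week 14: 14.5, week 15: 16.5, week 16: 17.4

Weekly DD (7 × max(0, T̄ − 7.8)): 69.3, 40.6, 115.5, 0.0, 46.9, 95.9, 105.0, 36.4, 104.3, 0.0, 27.3, 16.1, 112.7, 46.9, 60.9, 67.2.
Season total = 945.0 DD.
Complete generations = ⌊945.0 / 469⌋ = 2.

2 generations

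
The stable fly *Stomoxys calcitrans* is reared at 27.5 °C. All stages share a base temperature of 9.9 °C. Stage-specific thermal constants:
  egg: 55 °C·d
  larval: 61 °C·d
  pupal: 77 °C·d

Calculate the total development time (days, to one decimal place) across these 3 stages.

Daily accumulation at 27.5 °C = 27.5 − 9.9 = 17.6 DD/day.
Total K = 55 + 61 + 77 = 193 DD.
Total duration = 193 / 17.6 = 10.966 ≈ 11.0 days.

11.0 days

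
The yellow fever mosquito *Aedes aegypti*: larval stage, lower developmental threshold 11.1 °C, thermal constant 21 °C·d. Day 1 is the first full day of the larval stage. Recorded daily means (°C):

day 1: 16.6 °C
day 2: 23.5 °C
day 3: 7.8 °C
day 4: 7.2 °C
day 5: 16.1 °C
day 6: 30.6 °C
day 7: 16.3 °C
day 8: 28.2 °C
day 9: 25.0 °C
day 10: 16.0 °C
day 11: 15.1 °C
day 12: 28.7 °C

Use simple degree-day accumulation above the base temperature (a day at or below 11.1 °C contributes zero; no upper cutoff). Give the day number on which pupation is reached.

Daily DD above 11.1 °C: 5.5, 12.4, 0.0, 0.0, 5.0, 19.5, 5.2, 17.1, 13.9, 4.9, 4.0, 17.6.
Cumulative: 5.5, 17.9, 17.9, 17.9, 22.9, 42.4, 47.6, 64.7, 78.6, 83.5, 87.5, 105.1.
The total first reaches 21 DD on day 5.

day 5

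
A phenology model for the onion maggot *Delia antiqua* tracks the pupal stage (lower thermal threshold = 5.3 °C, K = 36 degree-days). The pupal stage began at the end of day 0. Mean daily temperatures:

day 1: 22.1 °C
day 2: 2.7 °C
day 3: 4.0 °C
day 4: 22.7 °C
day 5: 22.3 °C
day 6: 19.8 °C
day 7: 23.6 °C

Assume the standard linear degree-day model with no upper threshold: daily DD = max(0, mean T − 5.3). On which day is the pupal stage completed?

Daily DD above 5.3 °C: 16.8, 0.0, 0.0, 17.4, 17.0, 14.5, 18.3.
Cumulative: 16.8, 16.8, 16.8, 34.2, 51.2, 65.7, 84.0.
The total first reaches 36 DD on day 5.

day 5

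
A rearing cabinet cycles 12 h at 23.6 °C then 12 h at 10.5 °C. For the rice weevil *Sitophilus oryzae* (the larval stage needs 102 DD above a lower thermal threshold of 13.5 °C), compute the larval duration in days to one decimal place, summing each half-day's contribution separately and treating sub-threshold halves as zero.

Day half: max(0, 23.6 − 13.5) × 0.5 = 10.1 × 0.5 = 5.05 DD.
Night half: max(0, 10.5 − 13.5) × 0.5 = 0.0 × 0.5 = 0.00 DD.
Per 24 h: 5.05 DD/day.
Duration = 102 / 5.05 = 20.198 ≈ 20.2 days.

20.2 days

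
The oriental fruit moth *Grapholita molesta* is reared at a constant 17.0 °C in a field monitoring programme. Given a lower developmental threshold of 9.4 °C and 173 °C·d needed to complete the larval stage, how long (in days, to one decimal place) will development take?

Daily accumulation = 17.0 − 9.4 = 7.6 DD/day.
Duration = 173 / 7.6 = 22.763 ≈ 22.8 days.

22.8 days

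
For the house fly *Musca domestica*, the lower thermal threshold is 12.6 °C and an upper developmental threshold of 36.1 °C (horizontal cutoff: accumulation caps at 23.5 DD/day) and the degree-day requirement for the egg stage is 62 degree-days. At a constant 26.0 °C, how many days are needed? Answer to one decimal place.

4.6 days

Daily accumulation = 26.0 − 12.6 = 13.4 DD/day.
Duration = 62 / 13.4 = 4.627 ≈ 4.6 days.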